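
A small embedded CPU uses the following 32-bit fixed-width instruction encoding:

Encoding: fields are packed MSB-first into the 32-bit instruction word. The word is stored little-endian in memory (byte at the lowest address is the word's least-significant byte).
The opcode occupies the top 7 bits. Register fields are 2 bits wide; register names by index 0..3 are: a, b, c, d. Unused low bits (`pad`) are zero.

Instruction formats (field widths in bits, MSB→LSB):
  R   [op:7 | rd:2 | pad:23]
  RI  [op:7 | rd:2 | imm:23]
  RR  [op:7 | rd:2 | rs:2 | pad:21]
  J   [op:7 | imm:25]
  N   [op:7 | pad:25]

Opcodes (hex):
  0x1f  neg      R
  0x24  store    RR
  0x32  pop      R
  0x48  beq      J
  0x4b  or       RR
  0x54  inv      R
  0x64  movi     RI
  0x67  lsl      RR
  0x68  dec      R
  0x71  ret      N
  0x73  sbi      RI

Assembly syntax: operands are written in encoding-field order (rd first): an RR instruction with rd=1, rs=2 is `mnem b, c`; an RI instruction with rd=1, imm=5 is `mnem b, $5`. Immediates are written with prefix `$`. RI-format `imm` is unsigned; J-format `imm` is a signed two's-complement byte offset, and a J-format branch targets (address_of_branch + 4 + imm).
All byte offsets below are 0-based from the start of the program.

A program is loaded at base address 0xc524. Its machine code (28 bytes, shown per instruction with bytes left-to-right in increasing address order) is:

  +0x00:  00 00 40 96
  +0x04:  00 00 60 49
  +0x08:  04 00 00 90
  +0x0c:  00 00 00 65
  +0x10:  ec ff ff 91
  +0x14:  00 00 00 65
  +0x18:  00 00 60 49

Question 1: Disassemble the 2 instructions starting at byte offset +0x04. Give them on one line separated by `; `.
+0x04: 00 00 60 49 ⇒ word 0x49600000 (little)
  opcode bits[31:25]=0x24: store/RR
  rd: (w>>23)&0x3=0x2 → c
  rs: (w>>21)&0x3=0x3 → d
+0x08: 04 00 00 90 ⇒ word 0x90000004 (little)
  opcode bits[31:25]=0x48: beq/J
  imm: (w>>0)&0x1ffffff=0x4 → $4

store c, d; beq $4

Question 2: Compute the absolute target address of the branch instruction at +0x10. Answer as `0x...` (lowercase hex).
0xc524

+0x10: ec ff ff 91 ⇒ word 0x91ffffec (little)
  top 7b → 0x48 → beq [J]
  [24:0] imm=33554412 (s25→-20) = $-20
  target = base 0xc524 + off 0x10 + 4 + imm -20 = 0xc524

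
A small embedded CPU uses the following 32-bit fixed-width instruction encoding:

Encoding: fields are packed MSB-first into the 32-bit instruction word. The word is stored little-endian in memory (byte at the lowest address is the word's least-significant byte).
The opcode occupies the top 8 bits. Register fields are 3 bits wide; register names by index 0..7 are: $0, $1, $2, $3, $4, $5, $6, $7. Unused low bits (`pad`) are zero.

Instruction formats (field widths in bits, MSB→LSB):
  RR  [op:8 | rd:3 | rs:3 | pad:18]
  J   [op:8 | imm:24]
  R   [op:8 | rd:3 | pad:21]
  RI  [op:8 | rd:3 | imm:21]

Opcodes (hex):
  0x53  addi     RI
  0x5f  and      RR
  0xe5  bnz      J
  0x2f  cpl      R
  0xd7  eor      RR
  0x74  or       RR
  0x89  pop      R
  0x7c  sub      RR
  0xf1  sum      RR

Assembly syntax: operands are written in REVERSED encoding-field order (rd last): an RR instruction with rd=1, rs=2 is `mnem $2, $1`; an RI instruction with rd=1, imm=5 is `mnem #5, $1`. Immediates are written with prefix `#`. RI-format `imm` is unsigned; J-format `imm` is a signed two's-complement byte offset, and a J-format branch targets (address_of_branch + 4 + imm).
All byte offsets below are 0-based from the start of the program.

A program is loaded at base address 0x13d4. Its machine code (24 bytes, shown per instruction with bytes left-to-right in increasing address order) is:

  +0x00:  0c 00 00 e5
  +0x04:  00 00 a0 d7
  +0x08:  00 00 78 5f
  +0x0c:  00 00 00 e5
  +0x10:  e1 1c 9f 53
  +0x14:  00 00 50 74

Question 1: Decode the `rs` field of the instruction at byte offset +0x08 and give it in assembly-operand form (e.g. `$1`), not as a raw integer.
$6

+0x08: 00 00 78 5f ⇒ word 0x5f780000 (little)
  top 8b → 0x5f → and [RR]
  rd@[23:21]=0x3 ⇒ $3
  rs@[20:18]=0x6 ⇒ $6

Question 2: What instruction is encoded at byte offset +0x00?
bnz #12

@+00  little-endian(0c 00 00 e5) = 0xe500000c
  op=0xe500000c>>24=0xe5 ⇒ bnz (J)
  imm@[23:0]=0xc ⇒ #12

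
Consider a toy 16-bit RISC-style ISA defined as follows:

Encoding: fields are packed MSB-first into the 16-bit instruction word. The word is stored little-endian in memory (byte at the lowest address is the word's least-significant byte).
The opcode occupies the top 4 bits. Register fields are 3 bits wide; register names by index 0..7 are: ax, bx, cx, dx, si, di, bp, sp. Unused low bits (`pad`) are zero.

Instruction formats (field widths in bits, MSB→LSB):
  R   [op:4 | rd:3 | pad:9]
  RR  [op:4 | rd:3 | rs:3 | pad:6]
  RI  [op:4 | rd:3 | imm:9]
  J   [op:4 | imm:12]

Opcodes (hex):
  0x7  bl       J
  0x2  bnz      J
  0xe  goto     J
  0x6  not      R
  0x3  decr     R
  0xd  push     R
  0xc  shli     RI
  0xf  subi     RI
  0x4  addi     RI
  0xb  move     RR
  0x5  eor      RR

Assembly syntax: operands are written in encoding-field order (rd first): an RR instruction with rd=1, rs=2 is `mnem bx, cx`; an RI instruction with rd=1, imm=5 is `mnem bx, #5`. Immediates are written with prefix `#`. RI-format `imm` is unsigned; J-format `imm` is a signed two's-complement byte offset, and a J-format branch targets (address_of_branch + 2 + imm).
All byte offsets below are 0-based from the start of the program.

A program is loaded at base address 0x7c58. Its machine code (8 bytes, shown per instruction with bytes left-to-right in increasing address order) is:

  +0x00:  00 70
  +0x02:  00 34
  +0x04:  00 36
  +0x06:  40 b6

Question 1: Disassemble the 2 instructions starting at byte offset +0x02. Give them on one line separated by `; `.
decr cx; decr dx

+0x02: 00 34 ⇒ word 0x3400 (little)
  top 4b → 0x3 → decr [R]
  rd: (w>>9)&0x7=0x2 → cx
+0x04: 00 36 ⇒ word 0x3600 (little)
  top 4b → 0x3 → decr [R]
  rd: (w>>9)&0x7=0x3 → dx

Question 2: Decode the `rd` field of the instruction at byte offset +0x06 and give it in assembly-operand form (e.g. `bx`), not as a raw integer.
dx

[06] 40 b6 → 0xb640
  top 4b → 0xb → move [RR]
  [11:9] rd=3 = dx
  [8:6] rs=1 = bx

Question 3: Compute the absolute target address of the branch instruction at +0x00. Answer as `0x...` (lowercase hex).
[00] 00 70 → 0x7000
  op=0x7000>>12=0x7 ⇒ bl (J)
  [11:0] imm=0 = #0
  target = base 0x7c58 + off 0x00 + 2 + imm 0 = 0x7c5a

0x7c5a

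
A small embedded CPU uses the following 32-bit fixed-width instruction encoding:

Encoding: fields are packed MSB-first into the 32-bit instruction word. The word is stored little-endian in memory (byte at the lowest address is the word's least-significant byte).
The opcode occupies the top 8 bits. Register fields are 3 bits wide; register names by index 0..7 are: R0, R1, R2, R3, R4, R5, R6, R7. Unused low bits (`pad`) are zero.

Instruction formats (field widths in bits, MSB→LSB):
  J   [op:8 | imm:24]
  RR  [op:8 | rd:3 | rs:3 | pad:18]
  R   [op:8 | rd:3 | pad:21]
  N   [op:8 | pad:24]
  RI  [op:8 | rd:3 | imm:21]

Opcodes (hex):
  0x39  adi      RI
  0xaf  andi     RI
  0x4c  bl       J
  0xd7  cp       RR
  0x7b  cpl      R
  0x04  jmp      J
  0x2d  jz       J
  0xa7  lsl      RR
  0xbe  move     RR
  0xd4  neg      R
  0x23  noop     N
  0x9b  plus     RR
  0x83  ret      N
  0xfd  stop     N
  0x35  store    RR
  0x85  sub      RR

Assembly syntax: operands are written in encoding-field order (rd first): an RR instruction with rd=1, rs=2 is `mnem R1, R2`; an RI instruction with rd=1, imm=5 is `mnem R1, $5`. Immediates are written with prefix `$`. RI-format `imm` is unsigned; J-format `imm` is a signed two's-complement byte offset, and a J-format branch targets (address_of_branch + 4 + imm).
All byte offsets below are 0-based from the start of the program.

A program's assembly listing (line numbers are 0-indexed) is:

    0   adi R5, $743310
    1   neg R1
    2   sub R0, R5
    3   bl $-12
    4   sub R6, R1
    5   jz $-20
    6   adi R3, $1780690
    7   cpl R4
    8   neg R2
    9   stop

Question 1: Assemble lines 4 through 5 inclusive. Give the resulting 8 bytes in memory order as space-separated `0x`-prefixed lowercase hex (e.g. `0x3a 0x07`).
L4: sub op=0x85:8|rd=6:3|rs=1:3|pad=0:18 ⇒ 0x85c40000 ⇒ little 00 00 c4 85
L5: jz op=0x2d:8|imm=-20:24 ⇒ 0x2dffffec ⇒ little ec ff ff 2d

0x00 0x00 0xc4 0x85 0xec 0xff 0xff 0x2d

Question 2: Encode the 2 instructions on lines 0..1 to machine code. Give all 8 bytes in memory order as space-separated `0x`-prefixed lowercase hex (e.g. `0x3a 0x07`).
0x8e 0x57 0xab 0x39 0x00 0x00 0x20 0xd4

L0: adi op=0x39:8|rd=5:3|imm=743310:21 ⇒ 0x39ab578e ⇒ little 8e 57 ab 39
L1: neg op=0xd4:8|rd=1:3|pad=0:21 ⇒ 0xd4200000 ⇒ little 00 00 20 d4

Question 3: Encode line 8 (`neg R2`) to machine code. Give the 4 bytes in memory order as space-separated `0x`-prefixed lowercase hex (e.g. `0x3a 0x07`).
8. neg fields op=0xd4:8|rd=2:3|pad=0:21 → word d4400000h → 00 00 40 d4

0x00 0x00 0x40 0xd4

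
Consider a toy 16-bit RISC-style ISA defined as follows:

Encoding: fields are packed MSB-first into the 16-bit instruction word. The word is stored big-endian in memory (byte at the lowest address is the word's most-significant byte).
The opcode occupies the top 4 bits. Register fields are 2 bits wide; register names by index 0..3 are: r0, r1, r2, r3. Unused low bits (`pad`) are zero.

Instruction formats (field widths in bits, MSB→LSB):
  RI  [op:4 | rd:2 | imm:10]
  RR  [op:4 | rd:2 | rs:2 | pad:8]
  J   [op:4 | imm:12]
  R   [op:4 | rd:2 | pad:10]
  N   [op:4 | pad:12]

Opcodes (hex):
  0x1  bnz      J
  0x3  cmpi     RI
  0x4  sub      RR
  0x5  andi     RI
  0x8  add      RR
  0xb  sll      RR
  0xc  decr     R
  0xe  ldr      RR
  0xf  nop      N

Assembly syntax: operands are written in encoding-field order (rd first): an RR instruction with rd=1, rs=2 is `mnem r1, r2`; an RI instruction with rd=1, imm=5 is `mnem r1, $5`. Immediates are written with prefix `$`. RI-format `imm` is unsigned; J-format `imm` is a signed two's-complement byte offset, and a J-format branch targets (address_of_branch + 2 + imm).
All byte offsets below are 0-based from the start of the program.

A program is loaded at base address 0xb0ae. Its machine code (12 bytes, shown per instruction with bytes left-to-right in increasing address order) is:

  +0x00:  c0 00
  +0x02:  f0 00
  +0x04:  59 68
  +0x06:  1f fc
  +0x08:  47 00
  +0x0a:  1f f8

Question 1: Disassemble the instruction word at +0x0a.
off 0x0a: read 1f f8 as big → 0x1ff8
  op=0x1ff8>>12=0x1 ⇒ bnz (J)
  imm: (w>>0)&0xfff=0xff8 (s12→-8) → $-8

bnz $-8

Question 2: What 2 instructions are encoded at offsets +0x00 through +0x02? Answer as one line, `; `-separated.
decr r0; nop

@+00  big-endian(c0 00) = 0xc000
  op=0xc000>>12=0xc ⇒ decr (R)
  [11:10] rd=0 = r0
@+02  big-endian(f0 00) = 0xf000
  op=0xf000>>12=0xf ⇒ nop (N)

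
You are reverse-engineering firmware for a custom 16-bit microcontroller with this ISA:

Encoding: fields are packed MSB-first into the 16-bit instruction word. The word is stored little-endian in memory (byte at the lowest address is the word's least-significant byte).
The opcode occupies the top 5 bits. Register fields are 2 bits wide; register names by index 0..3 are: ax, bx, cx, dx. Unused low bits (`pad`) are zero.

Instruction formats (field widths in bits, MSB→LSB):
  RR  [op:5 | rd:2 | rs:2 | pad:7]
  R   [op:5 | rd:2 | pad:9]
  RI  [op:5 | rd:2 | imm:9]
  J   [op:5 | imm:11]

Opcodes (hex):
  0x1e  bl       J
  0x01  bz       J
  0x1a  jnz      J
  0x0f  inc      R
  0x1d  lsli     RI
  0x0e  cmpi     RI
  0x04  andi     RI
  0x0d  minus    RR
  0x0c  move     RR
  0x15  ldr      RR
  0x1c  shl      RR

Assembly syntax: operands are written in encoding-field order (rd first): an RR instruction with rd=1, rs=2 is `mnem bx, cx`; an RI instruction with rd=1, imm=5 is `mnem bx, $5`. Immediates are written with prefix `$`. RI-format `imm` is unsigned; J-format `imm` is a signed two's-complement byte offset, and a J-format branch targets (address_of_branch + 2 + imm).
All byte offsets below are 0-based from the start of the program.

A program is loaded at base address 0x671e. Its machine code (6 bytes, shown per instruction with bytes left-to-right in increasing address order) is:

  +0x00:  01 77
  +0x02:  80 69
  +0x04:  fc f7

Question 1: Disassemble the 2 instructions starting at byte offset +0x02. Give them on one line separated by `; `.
minus ax, dx; bl $-4

[02] 80 69 → 0x6980
  op=0x6980>>11=0xd ⇒ minus (RR)
  [10:9] rd=0 = ax
  [8:7] rs=3 = dx
[04] fc f7 → 0xf7fc
  op=0xf7fc>>11=0x1e ⇒ bl (J)
  [10:0] imm=2044 (s11→-4) = $-4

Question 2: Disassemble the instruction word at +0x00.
+0x00: 01 77 ⇒ word 0x7701 (little)
  opcode bits[15:11]=0xe: cmpi/RI
  rd: (w>>9)&0x3=0x3 → dx
  imm: (w>>0)&0x1ff=0x101 → $257

cmpi dx, $257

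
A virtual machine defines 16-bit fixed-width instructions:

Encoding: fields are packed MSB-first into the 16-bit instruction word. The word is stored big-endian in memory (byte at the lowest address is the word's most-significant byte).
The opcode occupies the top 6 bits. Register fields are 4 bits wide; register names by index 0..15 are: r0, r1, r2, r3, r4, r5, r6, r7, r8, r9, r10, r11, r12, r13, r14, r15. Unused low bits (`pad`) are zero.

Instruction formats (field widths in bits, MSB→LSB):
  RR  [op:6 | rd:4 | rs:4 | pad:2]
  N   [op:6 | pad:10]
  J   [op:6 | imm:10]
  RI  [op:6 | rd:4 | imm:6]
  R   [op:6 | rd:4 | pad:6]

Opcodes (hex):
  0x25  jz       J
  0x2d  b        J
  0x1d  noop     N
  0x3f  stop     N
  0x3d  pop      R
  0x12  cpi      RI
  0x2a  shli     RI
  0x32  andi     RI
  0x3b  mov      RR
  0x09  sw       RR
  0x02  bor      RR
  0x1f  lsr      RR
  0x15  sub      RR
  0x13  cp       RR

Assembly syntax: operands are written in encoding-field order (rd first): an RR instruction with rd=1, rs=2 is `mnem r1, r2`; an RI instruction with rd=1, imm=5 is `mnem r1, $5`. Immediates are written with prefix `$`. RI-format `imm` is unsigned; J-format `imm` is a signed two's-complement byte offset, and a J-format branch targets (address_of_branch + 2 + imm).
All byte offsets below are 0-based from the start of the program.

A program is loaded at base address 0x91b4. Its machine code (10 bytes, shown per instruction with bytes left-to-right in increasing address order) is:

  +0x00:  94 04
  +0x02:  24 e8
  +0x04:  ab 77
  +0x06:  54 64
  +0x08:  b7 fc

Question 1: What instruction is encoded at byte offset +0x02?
sw r3, r10

+0x02: 24 e8 ⇒ word 0x24e8 (big)
  opcode bits[15:10]=0x9: sw/RR
  rd@[9:6]=0x3 ⇒ r3
  rs@[5:2]=0xa ⇒ r10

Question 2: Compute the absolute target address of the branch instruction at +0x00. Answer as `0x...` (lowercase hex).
0x91ba

@+00  big-endian(94 04) = 0x9404
  op=0x9404>>10=0x25 ⇒ jz (J)
  [9:0] imm=4 = $4
  target = base 0x91b4 + off 0x00 + 2 + imm 4 = 0x91ba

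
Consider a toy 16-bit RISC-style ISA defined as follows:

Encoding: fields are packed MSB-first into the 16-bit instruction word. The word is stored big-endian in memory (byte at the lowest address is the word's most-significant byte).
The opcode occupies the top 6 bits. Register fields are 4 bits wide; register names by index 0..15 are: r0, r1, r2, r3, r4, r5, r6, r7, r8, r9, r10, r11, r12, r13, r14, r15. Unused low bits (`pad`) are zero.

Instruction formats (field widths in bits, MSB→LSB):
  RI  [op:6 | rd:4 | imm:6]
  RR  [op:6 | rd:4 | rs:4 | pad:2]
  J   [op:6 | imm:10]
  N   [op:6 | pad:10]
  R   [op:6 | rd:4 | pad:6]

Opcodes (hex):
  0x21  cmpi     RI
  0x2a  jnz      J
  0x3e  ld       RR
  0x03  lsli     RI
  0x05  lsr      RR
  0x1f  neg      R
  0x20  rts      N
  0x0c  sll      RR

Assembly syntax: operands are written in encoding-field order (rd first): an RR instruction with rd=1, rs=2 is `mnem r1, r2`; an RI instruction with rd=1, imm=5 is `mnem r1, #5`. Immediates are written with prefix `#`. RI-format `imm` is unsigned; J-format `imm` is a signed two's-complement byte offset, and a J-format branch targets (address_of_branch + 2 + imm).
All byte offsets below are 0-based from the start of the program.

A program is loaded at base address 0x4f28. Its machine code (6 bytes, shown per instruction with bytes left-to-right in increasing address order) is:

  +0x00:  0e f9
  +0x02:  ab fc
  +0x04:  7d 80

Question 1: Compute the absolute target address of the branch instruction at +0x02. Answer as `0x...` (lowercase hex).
+0x02: ab fc ⇒ word 0xabfc (big)
  top 6b → 0x2a → jnz [J]
  [9:0] imm=1020 (s10→-4) = #-4
  target = base 0x4f28 + off 0x02 + 2 + imm -4 = 0x4f28

0x4f28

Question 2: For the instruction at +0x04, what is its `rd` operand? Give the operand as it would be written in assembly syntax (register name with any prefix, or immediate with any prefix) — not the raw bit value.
+0x04: 7d 80 ⇒ word 0x7d80 (big)
  top 6b → 0x1f → neg [R]
  [9:6] rd=6 = r6

r6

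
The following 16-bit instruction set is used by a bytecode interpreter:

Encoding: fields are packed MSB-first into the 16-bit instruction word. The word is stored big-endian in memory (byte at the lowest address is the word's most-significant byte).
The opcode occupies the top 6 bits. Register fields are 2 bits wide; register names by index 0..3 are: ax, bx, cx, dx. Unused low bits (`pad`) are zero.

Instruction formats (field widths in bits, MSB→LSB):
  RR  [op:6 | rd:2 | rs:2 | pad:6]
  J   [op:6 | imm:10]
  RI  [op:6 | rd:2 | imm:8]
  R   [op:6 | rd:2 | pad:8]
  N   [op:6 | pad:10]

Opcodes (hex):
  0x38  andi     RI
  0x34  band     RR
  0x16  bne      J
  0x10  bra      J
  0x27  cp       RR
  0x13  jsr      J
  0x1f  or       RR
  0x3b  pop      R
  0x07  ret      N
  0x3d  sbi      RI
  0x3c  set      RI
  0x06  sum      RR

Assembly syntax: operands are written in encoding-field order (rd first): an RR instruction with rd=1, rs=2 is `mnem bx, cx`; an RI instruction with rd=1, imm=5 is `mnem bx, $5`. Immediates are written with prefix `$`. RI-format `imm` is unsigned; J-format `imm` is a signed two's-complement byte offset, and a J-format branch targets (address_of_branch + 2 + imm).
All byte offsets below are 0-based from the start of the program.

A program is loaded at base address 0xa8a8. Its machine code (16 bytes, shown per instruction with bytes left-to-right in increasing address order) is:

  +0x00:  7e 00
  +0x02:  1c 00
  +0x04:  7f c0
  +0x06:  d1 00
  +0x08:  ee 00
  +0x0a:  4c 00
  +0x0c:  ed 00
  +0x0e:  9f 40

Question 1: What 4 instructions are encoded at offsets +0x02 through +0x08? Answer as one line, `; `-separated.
off 0x02: read 1c 00 as big → 0x1c00
  top 6b → 0x7 → ret [N]
off 0x04: read 7f c0 as big → 0x7fc0
  top 6b → 0x1f → or [RR]
  rd: (w>>8)&0x3=0x3 → dx
  rs: (w>>6)&0x3=0x3 → dx
off 0x06: read d1 00 as big → 0xd100
  top 6b → 0x34 → band [RR]
  rd: (w>>8)&0x3=0x1 → bx
  rs: (w>>6)&0x3=0x0 → ax
off 0x08: read ee 00 as big → 0xee00
  top 6b → 0x3b → pop [R]
  rd: (w>>8)&0x3=0x2 → cx

ret; or dx, dx; band bx, ax; pop cx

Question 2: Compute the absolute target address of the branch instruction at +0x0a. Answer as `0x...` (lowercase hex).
0xa8b4

off 0x0a: read 4c 00 as big → 0x4c00
  opcode bits[15:10]=0x13: jsr/J
  imm: (w>>0)&0x3ff=0x0 → $0
  target = base 0xa8a8 + off 0x0a + 2 + imm 0 = 0xa8b4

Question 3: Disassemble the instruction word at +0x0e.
off 0x0e: read 9f 40 as big → 0x9f40
  opcode bits[15:10]=0x27: cp/RR
  [9:8] rd=3 = dx
  [7:6] rs=1 = bx

cp dx, bx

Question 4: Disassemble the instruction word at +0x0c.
pop bx

+0x0c: ed 00 ⇒ word 0xed00 (big)
  top 6b → 0x3b → pop [R]
  [9:8] rd=1 = bx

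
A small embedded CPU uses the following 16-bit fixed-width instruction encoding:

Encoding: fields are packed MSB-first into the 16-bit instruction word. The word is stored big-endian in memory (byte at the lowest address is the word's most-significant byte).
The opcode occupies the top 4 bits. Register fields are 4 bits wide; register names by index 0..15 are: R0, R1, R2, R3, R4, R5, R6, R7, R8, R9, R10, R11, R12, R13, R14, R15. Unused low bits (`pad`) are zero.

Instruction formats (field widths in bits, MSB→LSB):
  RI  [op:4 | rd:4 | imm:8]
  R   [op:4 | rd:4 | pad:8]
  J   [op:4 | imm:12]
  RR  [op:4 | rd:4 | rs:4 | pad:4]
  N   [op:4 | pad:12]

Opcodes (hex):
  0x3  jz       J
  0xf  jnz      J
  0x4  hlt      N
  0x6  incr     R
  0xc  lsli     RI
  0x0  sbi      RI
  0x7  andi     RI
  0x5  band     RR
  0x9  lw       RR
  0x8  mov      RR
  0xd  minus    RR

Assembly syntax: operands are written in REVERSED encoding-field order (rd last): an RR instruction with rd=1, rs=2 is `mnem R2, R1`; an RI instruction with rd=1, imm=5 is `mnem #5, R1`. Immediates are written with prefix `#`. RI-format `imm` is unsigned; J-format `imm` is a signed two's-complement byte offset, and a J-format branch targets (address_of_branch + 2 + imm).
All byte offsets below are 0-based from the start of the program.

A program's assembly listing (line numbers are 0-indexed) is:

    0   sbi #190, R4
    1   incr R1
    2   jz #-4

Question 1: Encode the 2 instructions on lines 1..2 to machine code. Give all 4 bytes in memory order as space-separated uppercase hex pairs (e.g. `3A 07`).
61 00 3F FC

line 1 (incr): pack op=0x6:4|rd=1:4|pad=0:8 = 0x6100; big→ 61 00
line 2 (jz): pack op=0x3:4|imm=-4:12 = 0x3ffc; big→ 3f fc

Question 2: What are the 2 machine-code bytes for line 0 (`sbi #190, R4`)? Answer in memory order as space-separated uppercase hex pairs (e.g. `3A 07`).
04 BE

0. sbi fields op=0x0:4|rd=4:4|imm=190:8 → word 04beh → 04 be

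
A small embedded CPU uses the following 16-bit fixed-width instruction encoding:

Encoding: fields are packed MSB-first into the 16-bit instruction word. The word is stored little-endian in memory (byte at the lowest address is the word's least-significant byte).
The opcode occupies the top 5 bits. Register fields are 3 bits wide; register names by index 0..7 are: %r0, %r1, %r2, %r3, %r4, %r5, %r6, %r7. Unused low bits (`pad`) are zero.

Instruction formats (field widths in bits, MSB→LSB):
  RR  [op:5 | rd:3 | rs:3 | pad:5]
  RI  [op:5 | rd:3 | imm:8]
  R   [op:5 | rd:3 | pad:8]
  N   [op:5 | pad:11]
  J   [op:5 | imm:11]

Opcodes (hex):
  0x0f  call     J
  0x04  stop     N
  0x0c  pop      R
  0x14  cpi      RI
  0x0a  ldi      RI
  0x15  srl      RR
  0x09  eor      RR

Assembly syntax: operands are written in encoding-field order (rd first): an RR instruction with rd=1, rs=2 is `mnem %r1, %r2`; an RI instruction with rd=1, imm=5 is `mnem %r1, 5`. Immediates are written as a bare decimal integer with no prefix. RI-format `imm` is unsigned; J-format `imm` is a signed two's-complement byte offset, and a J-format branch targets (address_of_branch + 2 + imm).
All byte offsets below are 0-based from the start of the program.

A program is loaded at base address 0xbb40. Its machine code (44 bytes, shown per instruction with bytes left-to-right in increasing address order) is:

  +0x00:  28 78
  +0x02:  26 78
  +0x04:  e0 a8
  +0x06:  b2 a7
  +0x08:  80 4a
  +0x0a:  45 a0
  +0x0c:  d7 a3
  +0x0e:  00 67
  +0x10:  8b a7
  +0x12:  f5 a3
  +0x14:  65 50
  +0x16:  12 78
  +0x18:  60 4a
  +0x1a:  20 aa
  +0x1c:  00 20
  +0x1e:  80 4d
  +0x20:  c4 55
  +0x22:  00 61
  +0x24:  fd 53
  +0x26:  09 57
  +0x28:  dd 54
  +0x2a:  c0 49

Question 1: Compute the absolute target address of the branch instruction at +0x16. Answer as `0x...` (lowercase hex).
0xbb6a

[16] 12 78 → 0x7812
  opcode bits[15:11]=0xf: call/J
  imm: (w>>0)&0x7ff=0x12 → 18
  target = base 0xbb40 + off 0x16 + 2 + imm 18 = 0xbb6a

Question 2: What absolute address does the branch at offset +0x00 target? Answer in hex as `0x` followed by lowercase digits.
[00] 28 78 → 0x7828
  top 5b → 0xf → call [J]
  imm@[10:0]=0x28 ⇒ 40
  target = base 0xbb40 + off 0x00 + 2 + imm 40 = 0xbb6a

0xbb6a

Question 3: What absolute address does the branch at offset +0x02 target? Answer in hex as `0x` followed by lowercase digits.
0xbb6a

+0x02: 26 78 ⇒ word 0x7826 (little)
  opcode bits[15:11]=0xf: call/J
  imm@[10:0]=0x26 ⇒ 38
  target = base 0xbb40 + off 0x02 + 2 + imm 38 = 0xbb6a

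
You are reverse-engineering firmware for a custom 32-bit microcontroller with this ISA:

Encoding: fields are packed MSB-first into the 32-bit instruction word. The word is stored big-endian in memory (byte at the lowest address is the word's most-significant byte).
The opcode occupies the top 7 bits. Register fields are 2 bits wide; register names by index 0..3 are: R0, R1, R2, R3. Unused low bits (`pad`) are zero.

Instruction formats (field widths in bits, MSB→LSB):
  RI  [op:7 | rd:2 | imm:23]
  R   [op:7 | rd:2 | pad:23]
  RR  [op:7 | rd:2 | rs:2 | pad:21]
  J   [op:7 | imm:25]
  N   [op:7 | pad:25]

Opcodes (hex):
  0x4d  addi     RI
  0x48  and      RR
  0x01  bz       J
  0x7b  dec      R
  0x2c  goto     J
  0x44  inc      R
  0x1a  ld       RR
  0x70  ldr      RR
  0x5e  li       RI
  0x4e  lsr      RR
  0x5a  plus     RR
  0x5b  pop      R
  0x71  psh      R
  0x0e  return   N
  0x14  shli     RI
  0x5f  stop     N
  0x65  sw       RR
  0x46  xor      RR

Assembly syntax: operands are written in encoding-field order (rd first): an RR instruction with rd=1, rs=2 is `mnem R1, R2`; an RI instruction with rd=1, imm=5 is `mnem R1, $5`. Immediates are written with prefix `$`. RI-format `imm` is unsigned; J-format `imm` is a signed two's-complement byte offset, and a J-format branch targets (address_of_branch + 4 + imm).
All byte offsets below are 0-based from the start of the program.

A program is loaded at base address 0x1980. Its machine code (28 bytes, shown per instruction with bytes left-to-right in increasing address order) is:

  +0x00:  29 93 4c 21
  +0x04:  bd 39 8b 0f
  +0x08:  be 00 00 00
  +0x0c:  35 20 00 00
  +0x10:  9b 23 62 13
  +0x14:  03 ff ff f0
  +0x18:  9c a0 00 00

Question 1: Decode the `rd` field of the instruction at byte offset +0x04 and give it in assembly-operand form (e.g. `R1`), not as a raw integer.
+0x04: bd 39 8b 0f ⇒ word 0xbd398b0f (big)
  opcode bits[31:25]=0x5e: li/RI
  [24:23] rd=2 = R2
  [22:0] imm=3771151 = $3771151

R2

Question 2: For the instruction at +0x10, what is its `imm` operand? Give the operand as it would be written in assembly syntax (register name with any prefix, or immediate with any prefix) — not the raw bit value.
@+10  big-endian(9b 23 62 13) = 0x9b236213
  op=0x9b236213>>25=0x4d ⇒ addi (RI)
  rd@[24:23]=0x2 ⇒ R2
  imm@[22:0]=0x236213 ⇒ $2318867

$2318867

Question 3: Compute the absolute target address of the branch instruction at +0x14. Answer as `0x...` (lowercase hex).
0x1988

[14] 03 ff ff f0 → 0x03fffff0
  opcode bits[31:25]=0x1: bz/J
  imm@[24:0]=0x1fffff0 (s25→-16) ⇒ $-16
  target = base 0x1980 + off 0x14 + 4 + imm -16 = 0x1988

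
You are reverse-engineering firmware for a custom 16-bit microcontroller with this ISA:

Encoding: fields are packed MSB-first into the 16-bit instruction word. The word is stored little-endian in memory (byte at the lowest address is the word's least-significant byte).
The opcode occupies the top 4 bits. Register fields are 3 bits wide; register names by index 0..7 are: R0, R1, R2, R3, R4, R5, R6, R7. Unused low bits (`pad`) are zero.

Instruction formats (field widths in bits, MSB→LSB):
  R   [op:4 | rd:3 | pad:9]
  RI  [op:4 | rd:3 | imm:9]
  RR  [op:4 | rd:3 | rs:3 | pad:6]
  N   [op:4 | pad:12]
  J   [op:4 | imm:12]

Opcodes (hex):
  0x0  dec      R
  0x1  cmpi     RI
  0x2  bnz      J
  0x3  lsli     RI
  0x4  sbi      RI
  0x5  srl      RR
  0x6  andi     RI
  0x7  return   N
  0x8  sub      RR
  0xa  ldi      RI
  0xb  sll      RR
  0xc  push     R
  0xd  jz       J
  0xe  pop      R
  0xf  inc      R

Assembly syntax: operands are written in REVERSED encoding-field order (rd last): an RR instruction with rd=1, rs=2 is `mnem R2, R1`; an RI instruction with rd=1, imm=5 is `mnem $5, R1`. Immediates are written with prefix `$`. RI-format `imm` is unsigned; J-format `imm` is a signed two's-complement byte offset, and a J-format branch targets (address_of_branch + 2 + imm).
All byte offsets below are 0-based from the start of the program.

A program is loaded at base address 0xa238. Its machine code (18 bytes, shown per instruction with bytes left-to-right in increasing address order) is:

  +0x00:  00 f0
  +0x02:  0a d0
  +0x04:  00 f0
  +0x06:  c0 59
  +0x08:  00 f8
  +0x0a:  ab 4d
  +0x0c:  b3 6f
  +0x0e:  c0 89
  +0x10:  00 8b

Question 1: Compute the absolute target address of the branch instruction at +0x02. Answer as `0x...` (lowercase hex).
0xa246

+0x02: 0a d0 ⇒ word 0xd00a (little)
  op=0xd00a>>12=0xd ⇒ jz (J)
  [11:0] imm=10 = $10
  target = base 0xa238 + off 0x02 + 2 + imm 10 = 0xa246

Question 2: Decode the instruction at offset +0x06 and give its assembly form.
off 0x06: read c0 59 as little → 0x59c0
  op=0x59c0>>12=0x5 ⇒ srl (RR)
  [11:9] rd=4 = R4
  [8:6] rs=7 = R7

srl R7, R4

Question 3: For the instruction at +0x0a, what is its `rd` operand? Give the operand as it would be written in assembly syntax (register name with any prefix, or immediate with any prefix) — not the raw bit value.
@+0a  little-endian(ab 4d) = 0x4dab
  opcode bits[15:12]=0x4: sbi/RI
  [11:9] rd=6 = R6
  [8:0] imm=427 = $427

R6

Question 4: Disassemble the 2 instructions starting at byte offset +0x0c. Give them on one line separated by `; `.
off 0x0c: read b3 6f as little → 0x6fb3
  top 4b → 0x6 → andi [RI]
  rd@[11:9]=0x7 ⇒ R7
  imm@[8:0]=0x1b3 ⇒ $435
off 0x0e: read c0 89 as little → 0x89c0
  top 4b → 0x8 → sub [RR]
  rd@[11:9]=0x4 ⇒ R4
  rs@[8:6]=0x7 ⇒ R7

andi $435, R7; sub R7, R4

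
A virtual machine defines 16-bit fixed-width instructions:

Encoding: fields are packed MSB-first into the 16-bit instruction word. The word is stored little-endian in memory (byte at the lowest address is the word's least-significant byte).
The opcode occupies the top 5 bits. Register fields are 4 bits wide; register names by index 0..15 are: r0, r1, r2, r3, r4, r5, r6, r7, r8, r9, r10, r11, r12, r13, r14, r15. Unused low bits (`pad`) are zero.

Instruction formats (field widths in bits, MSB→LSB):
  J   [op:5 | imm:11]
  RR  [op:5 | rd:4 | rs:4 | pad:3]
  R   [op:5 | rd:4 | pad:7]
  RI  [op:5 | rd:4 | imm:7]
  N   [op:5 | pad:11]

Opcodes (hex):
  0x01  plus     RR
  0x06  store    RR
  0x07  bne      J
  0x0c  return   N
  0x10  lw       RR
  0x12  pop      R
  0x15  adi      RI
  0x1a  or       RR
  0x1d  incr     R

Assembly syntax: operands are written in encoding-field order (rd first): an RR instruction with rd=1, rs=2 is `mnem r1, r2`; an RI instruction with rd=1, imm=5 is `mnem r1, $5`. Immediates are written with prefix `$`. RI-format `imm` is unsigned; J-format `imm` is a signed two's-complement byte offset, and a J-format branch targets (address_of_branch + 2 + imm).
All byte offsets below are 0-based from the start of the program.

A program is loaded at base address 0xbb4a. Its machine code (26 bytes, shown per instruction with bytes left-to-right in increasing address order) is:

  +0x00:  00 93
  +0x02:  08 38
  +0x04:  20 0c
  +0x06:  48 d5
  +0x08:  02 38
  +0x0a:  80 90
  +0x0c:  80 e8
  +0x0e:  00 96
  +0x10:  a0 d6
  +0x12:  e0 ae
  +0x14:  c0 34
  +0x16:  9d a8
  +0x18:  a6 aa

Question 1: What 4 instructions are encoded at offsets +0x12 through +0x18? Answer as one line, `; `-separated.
[12] e0 ae → 0xaee0
  opcode bits[15:11]=0x15: adi/RI
  rd@[10:7]=0xd ⇒ r13
  imm@[6:0]=0x60 ⇒ $96
[14] c0 34 → 0x34c0
  opcode bits[15:11]=0x6: store/RR
  rd@[10:7]=0x9 ⇒ r9
  rs@[6:3]=0x8 ⇒ r8
[16] 9d a8 → 0xa89d
  opcode bits[15:11]=0x15: adi/RI
  rd@[10:7]=0x1 ⇒ r1
  imm@[6:0]=0x1d ⇒ $29
[18] a6 aa → 0xaaa6
  opcode bits[15:11]=0x15: adi/RI
  rd@[10:7]=0x5 ⇒ r5
  imm@[6:0]=0x26 ⇒ $38

adi r13, $96; store r9, r8; adi r1, $29; adi r5, $38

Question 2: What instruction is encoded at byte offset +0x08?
bne $2

@+08  little-endian(02 38) = 0x3802
  opcode bits[15:11]=0x7: bne/J
  imm: (w>>0)&0x7ff=0x2 → $2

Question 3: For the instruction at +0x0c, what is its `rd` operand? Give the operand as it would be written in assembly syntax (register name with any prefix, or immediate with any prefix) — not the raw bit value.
r1

off 0x0c: read 80 e8 as little → 0xe880
  op=0xe880>>11=0x1d ⇒ incr (R)
  rd: (w>>7)&0xf=0x1 → r1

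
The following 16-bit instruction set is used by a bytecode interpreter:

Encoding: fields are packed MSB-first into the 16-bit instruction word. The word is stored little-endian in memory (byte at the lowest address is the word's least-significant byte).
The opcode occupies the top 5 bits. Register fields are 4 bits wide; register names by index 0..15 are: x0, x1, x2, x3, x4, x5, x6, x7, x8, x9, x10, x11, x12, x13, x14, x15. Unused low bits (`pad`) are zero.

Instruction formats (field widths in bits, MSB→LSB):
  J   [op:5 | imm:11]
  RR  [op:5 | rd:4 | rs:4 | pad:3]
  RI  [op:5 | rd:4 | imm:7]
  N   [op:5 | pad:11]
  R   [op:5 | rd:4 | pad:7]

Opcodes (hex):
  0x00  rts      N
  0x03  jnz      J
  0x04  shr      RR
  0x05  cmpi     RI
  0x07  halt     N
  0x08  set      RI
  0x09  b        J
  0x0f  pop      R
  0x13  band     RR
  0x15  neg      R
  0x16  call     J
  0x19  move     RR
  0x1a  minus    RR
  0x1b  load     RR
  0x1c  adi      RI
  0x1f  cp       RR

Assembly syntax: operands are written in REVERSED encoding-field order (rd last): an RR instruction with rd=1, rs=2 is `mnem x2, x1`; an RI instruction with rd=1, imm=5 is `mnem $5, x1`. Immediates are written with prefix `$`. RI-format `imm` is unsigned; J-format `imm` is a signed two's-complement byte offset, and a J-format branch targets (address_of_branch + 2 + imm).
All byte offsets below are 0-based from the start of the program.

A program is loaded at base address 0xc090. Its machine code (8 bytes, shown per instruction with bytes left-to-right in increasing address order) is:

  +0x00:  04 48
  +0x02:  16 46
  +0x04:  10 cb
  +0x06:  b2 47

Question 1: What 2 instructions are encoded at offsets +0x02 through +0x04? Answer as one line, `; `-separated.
set $22, x12; move x2, x6

[02] 16 46 → 0x4616
  top 5b → 0x8 → set [RI]
  rd: (w>>7)&0xf=0xc → x12
  imm: (w>>0)&0x7f=0x16 → $22
[04] 10 cb → 0xcb10
  top 5b → 0x19 → move [RR]
  rd: (w>>7)&0xf=0x6 → x6
  rs: (w>>3)&0xf=0x2 → x2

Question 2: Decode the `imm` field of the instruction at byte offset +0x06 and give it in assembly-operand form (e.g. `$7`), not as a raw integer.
$50

off 0x06: read b2 47 as little → 0x47b2
  top 5b → 0x8 → set [RI]
  [10:7] rd=15 = x15
  [6:0] imm=50 = $50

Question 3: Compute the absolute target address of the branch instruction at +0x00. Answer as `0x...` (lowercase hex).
+0x00: 04 48 ⇒ word 0x4804 (little)
  op=0x4804>>11=0x9 ⇒ b (J)
  imm: (w>>0)&0x7ff=0x4 → $4
  target = base 0xc090 + off 0x00 + 2 + imm 4 = 0xc096

0xc096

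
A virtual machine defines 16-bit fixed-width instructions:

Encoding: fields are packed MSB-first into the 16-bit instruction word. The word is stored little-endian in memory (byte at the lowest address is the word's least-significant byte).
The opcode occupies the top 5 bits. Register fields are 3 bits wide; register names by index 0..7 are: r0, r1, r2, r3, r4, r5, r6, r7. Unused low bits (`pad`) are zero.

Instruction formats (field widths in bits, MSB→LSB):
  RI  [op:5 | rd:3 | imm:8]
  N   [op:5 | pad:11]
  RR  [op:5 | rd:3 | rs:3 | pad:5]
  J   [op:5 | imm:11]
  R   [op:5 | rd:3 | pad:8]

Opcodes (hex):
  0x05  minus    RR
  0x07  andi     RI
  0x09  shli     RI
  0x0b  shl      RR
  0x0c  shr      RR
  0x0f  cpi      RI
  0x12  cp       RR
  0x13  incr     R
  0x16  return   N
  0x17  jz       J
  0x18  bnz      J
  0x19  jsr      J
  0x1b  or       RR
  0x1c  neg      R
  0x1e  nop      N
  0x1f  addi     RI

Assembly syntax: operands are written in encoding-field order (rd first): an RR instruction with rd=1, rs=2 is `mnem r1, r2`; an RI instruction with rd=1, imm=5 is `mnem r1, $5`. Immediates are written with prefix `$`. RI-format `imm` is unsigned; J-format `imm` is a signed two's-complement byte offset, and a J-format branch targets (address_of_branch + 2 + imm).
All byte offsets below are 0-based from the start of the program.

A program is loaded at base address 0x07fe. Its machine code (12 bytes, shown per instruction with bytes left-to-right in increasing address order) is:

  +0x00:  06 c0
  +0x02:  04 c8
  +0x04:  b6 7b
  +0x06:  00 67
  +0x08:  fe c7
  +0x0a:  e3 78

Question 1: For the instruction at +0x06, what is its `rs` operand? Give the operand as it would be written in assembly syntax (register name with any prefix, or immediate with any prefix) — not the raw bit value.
r0

+0x06: 00 67 ⇒ word 0x6700 (little)
  op=0x6700>>11=0xc ⇒ shr (RR)
  rd@[10:8]=0x7 ⇒ r7
  rs@[7:5]=0x0 ⇒ r0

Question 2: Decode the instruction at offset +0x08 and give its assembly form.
[08] fe c7 → 0xc7fe
  op=0xc7fe>>11=0x18 ⇒ bnz (J)
  imm: (w>>0)&0x7ff=0x7fe (s11→-2) → $-2

bnz $-2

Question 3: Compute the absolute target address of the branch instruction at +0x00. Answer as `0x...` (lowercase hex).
0x0806

@+00  little-endian(06 c0) = 0xc006
  top 5b → 0x18 → bnz [J]
  imm@[10:0]=0x6 ⇒ $6
  target = base 0x07fe + off 0x00 + 2 + imm 6 = 0x0806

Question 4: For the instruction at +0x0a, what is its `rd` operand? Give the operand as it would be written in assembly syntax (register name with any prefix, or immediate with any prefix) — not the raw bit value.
r0

off 0x0a: read e3 78 as little → 0x78e3
  op=0x78e3>>11=0xf ⇒ cpi (RI)
  rd: (w>>8)&0x7=0x0 → r0
  imm: (w>>0)&0xff=0xe3 → $227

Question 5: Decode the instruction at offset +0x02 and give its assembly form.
off 0x02: read 04 c8 as little → 0xc804
  op=0xc804>>11=0x19 ⇒ jsr (J)
  [10:0] imm=4 = $4

jsr $4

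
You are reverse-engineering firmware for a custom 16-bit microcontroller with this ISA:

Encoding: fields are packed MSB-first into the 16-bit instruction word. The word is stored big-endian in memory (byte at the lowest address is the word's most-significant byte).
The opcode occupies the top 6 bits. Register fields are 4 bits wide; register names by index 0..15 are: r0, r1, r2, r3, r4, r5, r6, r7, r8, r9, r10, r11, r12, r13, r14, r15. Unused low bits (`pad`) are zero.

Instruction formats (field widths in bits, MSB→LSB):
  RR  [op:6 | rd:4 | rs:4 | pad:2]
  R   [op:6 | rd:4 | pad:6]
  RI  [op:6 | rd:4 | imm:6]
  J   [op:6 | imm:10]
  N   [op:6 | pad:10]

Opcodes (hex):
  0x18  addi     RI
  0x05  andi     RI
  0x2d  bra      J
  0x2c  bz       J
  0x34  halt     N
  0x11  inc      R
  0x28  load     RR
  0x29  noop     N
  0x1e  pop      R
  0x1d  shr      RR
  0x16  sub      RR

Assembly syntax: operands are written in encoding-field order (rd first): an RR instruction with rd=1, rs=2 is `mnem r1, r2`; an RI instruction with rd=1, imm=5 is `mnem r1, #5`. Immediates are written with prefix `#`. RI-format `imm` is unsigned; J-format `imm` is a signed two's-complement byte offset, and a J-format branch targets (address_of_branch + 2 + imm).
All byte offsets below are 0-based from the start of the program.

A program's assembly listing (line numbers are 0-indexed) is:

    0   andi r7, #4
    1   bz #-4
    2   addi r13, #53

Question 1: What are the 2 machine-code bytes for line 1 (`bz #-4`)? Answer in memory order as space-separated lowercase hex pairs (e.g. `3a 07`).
line 1 (bz): pack op=0x2c:6|imm=-4:10 = 0xb3fc; big→ b3 fc

b3 fc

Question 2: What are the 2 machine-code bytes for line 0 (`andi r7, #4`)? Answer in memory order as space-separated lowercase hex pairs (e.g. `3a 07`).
0. andi fields op=0x5:6|rd=7:4|imm=4:6 → word 15c4h → 15 c4

15 c4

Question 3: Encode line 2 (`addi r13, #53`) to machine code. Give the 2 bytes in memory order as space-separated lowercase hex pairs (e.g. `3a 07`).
63 75

line 2 (addi): pack op=0x18:6|rd=13:4|imm=53:6 = 0x6375; big→ 63 75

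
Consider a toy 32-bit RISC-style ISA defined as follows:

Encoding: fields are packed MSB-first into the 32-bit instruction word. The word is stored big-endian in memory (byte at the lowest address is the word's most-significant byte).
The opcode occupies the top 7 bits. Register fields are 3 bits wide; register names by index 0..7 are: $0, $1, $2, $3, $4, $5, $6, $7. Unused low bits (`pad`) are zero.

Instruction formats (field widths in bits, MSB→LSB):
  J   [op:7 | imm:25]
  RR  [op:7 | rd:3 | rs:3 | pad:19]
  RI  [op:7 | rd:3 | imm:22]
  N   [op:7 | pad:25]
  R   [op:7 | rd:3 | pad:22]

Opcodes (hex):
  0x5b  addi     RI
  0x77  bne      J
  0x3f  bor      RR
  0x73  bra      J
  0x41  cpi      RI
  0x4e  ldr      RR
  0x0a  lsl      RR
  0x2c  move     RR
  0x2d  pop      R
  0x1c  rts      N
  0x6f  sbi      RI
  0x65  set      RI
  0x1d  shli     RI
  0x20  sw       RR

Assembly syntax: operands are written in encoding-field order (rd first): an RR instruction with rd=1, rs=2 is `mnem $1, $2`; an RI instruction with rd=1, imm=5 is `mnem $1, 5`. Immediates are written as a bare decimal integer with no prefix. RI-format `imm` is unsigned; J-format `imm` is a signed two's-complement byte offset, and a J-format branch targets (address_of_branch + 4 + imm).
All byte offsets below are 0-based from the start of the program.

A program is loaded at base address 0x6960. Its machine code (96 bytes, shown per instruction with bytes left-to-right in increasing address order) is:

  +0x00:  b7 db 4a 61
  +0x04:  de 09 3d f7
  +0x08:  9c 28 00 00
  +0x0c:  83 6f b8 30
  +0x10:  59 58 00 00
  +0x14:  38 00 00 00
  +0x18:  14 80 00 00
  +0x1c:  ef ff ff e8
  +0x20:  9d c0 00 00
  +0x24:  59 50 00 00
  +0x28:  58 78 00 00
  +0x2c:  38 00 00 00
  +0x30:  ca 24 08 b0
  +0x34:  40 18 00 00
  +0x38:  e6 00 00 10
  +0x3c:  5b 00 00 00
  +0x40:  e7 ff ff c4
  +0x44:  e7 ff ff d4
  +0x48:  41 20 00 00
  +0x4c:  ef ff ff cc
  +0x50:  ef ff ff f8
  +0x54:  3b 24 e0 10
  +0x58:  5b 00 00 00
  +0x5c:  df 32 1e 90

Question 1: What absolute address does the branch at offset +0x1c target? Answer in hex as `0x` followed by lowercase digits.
0x6968

[1c] ef ff ff e8 → 0xefffffe8
  opcode bits[31:25]=0x77: bne/J
  [24:0] imm=33554408 (s25→-24) = -24
  target = base 0x6960 + off 0x1c + 4 + imm -24 = 0x6968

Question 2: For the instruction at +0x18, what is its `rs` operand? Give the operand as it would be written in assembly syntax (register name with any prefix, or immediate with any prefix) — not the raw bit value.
$0

@+18  big-endian(14 80 00 00) = 0x14800000
  op=0x14800000>>25=0xa ⇒ lsl (RR)
  rd: (w>>22)&0x7=0x2 → $2
  rs: (w>>19)&0x7=0x0 → $0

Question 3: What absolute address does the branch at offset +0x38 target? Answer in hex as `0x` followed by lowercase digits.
+0x38: e6 00 00 10 ⇒ word 0xe6000010 (big)
  top 7b → 0x73 → bra [J]
  imm@[24:0]=0x10 ⇒ 16
  target = base 0x6960 + off 0x38 + 4 + imm 16 = 0x69ac

0x69ac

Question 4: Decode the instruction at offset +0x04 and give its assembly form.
@+04  big-endian(de 09 3d f7) = 0xde093df7
  top 7b → 0x6f → sbi [RI]
  rd: (w>>22)&0x7=0x0 → $0
  imm: (w>>0)&0x3fffff=0x93df7 → 605687

sbi $0, 605687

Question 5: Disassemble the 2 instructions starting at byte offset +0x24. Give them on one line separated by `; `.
[24] 59 50 00 00 → 0x59500000
  opcode bits[31:25]=0x2c: move/RR
  rd: (w>>22)&0x7=0x5 → $5
  rs: (w>>19)&0x7=0x2 → $2
[28] 58 78 00 00 → 0x58780000
  opcode bits[31:25]=0x2c: move/RR
  rd: (w>>22)&0x7=0x1 → $1
  rs: (w>>19)&0x7=0x7 → $7

move $5, $2; move $1, $7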